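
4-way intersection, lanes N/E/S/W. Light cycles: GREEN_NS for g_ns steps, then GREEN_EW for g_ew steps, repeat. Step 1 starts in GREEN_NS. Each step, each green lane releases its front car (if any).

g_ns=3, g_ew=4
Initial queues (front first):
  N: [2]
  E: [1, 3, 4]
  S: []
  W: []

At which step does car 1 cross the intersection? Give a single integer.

Step 1 [NS]: N:car2-GO,E:wait,S:empty,W:wait | queues: N=0 E=3 S=0 W=0
Step 2 [NS]: N:empty,E:wait,S:empty,W:wait | queues: N=0 E=3 S=0 W=0
Step 3 [NS]: N:empty,E:wait,S:empty,W:wait | queues: N=0 E=3 S=0 W=0
Step 4 [EW]: N:wait,E:car1-GO,S:wait,W:empty | queues: N=0 E=2 S=0 W=0
Step 5 [EW]: N:wait,E:car3-GO,S:wait,W:empty | queues: N=0 E=1 S=0 W=0
Step 6 [EW]: N:wait,E:car4-GO,S:wait,W:empty | queues: N=0 E=0 S=0 W=0
Car 1 crosses at step 4

4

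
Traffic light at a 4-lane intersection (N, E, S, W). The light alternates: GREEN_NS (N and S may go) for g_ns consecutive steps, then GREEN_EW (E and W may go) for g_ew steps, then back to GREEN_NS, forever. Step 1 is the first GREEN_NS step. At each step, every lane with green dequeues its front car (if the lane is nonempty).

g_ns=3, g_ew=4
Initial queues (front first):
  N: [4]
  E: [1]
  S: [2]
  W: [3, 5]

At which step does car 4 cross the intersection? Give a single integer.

Step 1 [NS]: N:car4-GO,E:wait,S:car2-GO,W:wait | queues: N=0 E=1 S=0 W=2
Step 2 [NS]: N:empty,E:wait,S:empty,W:wait | queues: N=0 E=1 S=0 W=2
Step 3 [NS]: N:empty,E:wait,S:empty,W:wait | queues: N=0 E=1 S=0 W=2
Step 4 [EW]: N:wait,E:car1-GO,S:wait,W:car3-GO | queues: N=0 E=0 S=0 W=1
Step 5 [EW]: N:wait,E:empty,S:wait,W:car5-GO | queues: N=0 E=0 S=0 W=0
Car 4 crosses at step 1

1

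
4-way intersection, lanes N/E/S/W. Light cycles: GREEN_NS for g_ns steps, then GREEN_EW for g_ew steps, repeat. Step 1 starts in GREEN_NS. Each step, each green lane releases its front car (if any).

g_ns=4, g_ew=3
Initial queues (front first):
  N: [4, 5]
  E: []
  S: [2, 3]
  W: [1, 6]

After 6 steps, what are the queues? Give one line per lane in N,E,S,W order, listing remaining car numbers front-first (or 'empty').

Step 1 [NS]: N:car4-GO,E:wait,S:car2-GO,W:wait | queues: N=1 E=0 S=1 W=2
Step 2 [NS]: N:car5-GO,E:wait,S:car3-GO,W:wait | queues: N=0 E=0 S=0 W=2
Step 3 [NS]: N:empty,E:wait,S:empty,W:wait | queues: N=0 E=0 S=0 W=2
Step 4 [NS]: N:empty,E:wait,S:empty,W:wait | queues: N=0 E=0 S=0 W=2
Step 5 [EW]: N:wait,E:empty,S:wait,W:car1-GO | queues: N=0 E=0 S=0 W=1
Step 6 [EW]: N:wait,E:empty,S:wait,W:car6-GO | queues: N=0 E=0 S=0 W=0

N: empty
E: empty
S: empty
W: empty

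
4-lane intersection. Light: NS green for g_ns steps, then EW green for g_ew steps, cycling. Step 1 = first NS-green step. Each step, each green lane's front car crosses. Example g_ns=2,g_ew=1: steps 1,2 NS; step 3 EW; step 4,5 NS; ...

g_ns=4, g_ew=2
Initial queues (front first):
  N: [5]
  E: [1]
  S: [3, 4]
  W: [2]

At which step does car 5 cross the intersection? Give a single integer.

Step 1 [NS]: N:car5-GO,E:wait,S:car3-GO,W:wait | queues: N=0 E=1 S=1 W=1
Step 2 [NS]: N:empty,E:wait,S:car4-GO,W:wait | queues: N=0 E=1 S=0 W=1
Step 3 [NS]: N:empty,E:wait,S:empty,W:wait | queues: N=0 E=1 S=0 W=1
Step 4 [NS]: N:empty,E:wait,S:empty,W:wait | queues: N=0 E=1 S=0 W=1
Step 5 [EW]: N:wait,E:car1-GO,S:wait,W:car2-GO | queues: N=0 E=0 S=0 W=0
Car 5 crosses at step 1

1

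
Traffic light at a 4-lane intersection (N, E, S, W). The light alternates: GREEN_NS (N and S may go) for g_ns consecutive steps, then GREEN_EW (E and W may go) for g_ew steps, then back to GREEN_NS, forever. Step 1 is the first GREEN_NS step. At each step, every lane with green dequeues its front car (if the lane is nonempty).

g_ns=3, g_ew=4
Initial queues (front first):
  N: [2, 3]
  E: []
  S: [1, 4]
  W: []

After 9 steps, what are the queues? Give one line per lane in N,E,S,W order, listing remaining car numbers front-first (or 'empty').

Step 1 [NS]: N:car2-GO,E:wait,S:car1-GO,W:wait | queues: N=1 E=0 S=1 W=0
Step 2 [NS]: N:car3-GO,E:wait,S:car4-GO,W:wait | queues: N=0 E=0 S=0 W=0

N: empty
E: empty
S: empty
W: empty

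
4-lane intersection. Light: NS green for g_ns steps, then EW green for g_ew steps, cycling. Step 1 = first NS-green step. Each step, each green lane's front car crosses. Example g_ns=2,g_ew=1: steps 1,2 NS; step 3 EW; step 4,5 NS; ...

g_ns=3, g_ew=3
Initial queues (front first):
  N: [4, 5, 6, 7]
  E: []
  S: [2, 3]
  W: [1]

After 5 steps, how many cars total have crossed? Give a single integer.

Answer: 6

Derivation:
Step 1 [NS]: N:car4-GO,E:wait,S:car2-GO,W:wait | queues: N=3 E=0 S=1 W=1
Step 2 [NS]: N:car5-GO,E:wait,S:car3-GO,W:wait | queues: N=2 E=0 S=0 W=1
Step 3 [NS]: N:car6-GO,E:wait,S:empty,W:wait | queues: N=1 E=0 S=0 W=1
Step 4 [EW]: N:wait,E:empty,S:wait,W:car1-GO | queues: N=1 E=0 S=0 W=0
Step 5 [EW]: N:wait,E:empty,S:wait,W:empty | queues: N=1 E=0 S=0 W=0
Cars crossed by step 5: 6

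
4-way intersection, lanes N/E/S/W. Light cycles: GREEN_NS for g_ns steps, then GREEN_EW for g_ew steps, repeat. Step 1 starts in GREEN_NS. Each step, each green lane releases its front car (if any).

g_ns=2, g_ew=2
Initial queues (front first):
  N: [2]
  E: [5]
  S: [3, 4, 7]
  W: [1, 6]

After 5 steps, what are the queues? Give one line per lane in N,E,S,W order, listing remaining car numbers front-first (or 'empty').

Step 1 [NS]: N:car2-GO,E:wait,S:car3-GO,W:wait | queues: N=0 E=1 S=2 W=2
Step 2 [NS]: N:empty,E:wait,S:car4-GO,W:wait | queues: N=0 E=1 S=1 W=2
Step 3 [EW]: N:wait,E:car5-GO,S:wait,W:car1-GO | queues: N=0 E=0 S=1 W=1
Step 4 [EW]: N:wait,E:empty,S:wait,W:car6-GO | queues: N=0 E=0 S=1 W=0
Step 5 [NS]: N:empty,E:wait,S:car7-GO,W:wait | queues: N=0 E=0 S=0 W=0

N: empty
E: empty
S: empty
W: empty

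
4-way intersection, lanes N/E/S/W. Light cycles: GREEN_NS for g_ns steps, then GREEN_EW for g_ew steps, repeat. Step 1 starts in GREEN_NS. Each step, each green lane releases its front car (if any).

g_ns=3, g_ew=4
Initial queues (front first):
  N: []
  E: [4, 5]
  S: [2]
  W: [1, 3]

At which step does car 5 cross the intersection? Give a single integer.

Step 1 [NS]: N:empty,E:wait,S:car2-GO,W:wait | queues: N=0 E=2 S=0 W=2
Step 2 [NS]: N:empty,E:wait,S:empty,W:wait | queues: N=0 E=2 S=0 W=2
Step 3 [NS]: N:empty,E:wait,S:empty,W:wait | queues: N=0 E=2 S=0 W=2
Step 4 [EW]: N:wait,E:car4-GO,S:wait,W:car1-GO | queues: N=0 E=1 S=0 W=1
Step 5 [EW]: N:wait,E:car5-GO,S:wait,W:car3-GO | queues: N=0 E=0 S=0 W=0
Car 5 crosses at step 5

5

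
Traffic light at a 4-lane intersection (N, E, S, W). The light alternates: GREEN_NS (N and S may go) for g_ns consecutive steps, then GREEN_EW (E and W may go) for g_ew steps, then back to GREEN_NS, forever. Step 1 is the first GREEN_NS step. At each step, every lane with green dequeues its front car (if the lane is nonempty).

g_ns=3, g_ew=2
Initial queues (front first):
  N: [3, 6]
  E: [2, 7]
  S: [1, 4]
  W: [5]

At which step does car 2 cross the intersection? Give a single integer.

Step 1 [NS]: N:car3-GO,E:wait,S:car1-GO,W:wait | queues: N=1 E=2 S=1 W=1
Step 2 [NS]: N:car6-GO,E:wait,S:car4-GO,W:wait | queues: N=0 E=2 S=0 W=1
Step 3 [NS]: N:empty,E:wait,S:empty,W:wait | queues: N=0 E=2 S=0 W=1
Step 4 [EW]: N:wait,E:car2-GO,S:wait,W:car5-GO | queues: N=0 E=1 S=0 W=0
Step 5 [EW]: N:wait,E:car7-GO,S:wait,W:empty | queues: N=0 E=0 S=0 W=0
Car 2 crosses at step 4

4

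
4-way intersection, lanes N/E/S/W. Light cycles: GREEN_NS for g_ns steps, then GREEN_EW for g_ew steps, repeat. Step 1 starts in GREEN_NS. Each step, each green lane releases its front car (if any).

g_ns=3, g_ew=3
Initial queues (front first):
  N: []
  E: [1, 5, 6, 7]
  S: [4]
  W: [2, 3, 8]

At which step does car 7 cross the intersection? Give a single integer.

Step 1 [NS]: N:empty,E:wait,S:car4-GO,W:wait | queues: N=0 E=4 S=0 W=3
Step 2 [NS]: N:empty,E:wait,S:empty,W:wait | queues: N=0 E=4 S=0 W=3
Step 3 [NS]: N:empty,E:wait,S:empty,W:wait | queues: N=0 E=4 S=0 W=3
Step 4 [EW]: N:wait,E:car1-GO,S:wait,W:car2-GO | queues: N=0 E=3 S=0 W=2
Step 5 [EW]: N:wait,E:car5-GO,S:wait,W:car3-GO | queues: N=0 E=2 S=0 W=1
Step 6 [EW]: N:wait,E:car6-GO,S:wait,W:car8-GO | queues: N=0 E=1 S=0 W=0
Step 7 [NS]: N:empty,E:wait,S:empty,W:wait | queues: N=0 E=1 S=0 W=0
Step 8 [NS]: N:empty,E:wait,S:empty,W:wait | queues: N=0 E=1 S=0 W=0
Step 9 [NS]: N:empty,E:wait,S:empty,W:wait | queues: N=0 E=1 S=0 W=0
Step 10 [EW]: N:wait,E:car7-GO,S:wait,W:empty | queues: N=0 E=0 S=0 W=0
Car 7 crosses at step 10

10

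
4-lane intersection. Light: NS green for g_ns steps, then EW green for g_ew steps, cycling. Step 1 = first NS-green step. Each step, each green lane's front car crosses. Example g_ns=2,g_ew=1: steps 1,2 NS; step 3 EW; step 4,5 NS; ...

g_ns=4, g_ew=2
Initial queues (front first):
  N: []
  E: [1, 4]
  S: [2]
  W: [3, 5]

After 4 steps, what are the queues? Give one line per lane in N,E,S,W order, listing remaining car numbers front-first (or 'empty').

Step 1 [NS]: N:empty,E:wait,S:car2-GO,W:wait | queues: N=0 E=2 S=0 W=2
Step 2 [NS]: N:empty,E:wait,S:empty,W:wait | queues: N=0 E=2 S=0 W=2
Step 3 [NS]: N:empty,E:wait,S:empty,W:wait | queues: N=0 E=2 S=0 W=2
Step 4 [NS]: N:empty,E:wait,S:empty,W:wait | queues: N=0 E=2 S=0 W=2

N: empty
E: 1 4
S: empty
W: 3 5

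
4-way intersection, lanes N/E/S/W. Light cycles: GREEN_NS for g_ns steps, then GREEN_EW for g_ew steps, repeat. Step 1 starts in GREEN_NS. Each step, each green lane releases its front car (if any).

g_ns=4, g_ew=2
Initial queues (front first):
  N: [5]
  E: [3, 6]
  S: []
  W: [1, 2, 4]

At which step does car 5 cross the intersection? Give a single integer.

Step 1 [NS]: N:car5-GO,E:wait,S:empty,W:wait | queues: N=0 E=2 S=0 W=3
Step 2 [NS]: N:empty,E:wait,S:empty,W:wait | queues: N=0 E=2 S=0 W=3
Step 3 [NS]: N:empty,E:wait,S:empty,W:wait | queues: N=0 E=2 S=0 W=3
Step 4 [NS]: N:empty,E:wait,S:empty,W:wait | queues: N=0 E=2 S=0 W=3
Step 5 [EW]: N:wait,E:car3-GO,S:wait,W:car1-GO | queues: N=0 E=1 S=0 W=2
Step 6 [EW]: N:wait,E:car6-GO,S:wait,W:car2-GO | queues: N=0 E=0 S=0 W=1
Step 7 [NS]: N:empty,E:wait,S:empty,W:wait | queues: N=0 E=0 S=0 W=1
Step 8 [NS]: N:empty,E:wait,S:empty,W:wait | queues: N=0 E=0 S=0 W=1
Step 9 [NS]: N:empty,E:wait,S:empty,W:wait | queues: N=0 E=0 S=0 W=1
Step 10 [NS]: N:empty,E:wait,S:empty,W:wait | queues: N=0 E=0 S=0 W=1
Step 11 [EW]: N:wait,E:empty,S:wait,W:car4-GO | queues: N=0 E=0 S=0 W=0
Car 5 crosses at step 1

1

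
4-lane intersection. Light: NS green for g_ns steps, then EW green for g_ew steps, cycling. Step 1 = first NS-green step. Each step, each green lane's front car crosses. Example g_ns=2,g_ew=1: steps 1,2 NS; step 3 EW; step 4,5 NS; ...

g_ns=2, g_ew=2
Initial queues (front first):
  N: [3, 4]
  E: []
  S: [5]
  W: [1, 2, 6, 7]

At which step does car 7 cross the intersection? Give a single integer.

Step 1 [NS]: N:car3-GO,E:wait,S:car5-GO,W:wait | queues: N=1 E=0 S=0 W=4
Step 2 [NS]: N:car4-GO,E:wait,S:empty,W:wait | queues: N=0 E=0 S=0 W=4
Step 3 [EW]: N:wait,E:empty,S:wait,W:car1-GO | queues: N=0 E=0 S=0 W=3
Step 4 [EW]: N:wait,E:empty,S:wait,W:car2-GO | queues: N=0 E=0 S=0 W=2
Step 5 [NS]: N:empty,E:wait,S:empty,W:wait | queues: N=0 E=0 S=0 W=2
Step 6 [NS]: N:empty,E:wait,S:empty,W:wait | queues: N=0 E=0 S=0 W=2
Step 7 [EW]: N:wait,E:empty,S:wait,W:car6-GO | queues: N=0 E=0 S=0 W=1
Step 8 [EW]: N:wait,E:empty,S:wait,W:car7-GO | queues: N=0 E=0 S=0 W=0
Car 7 crosses at step 8

8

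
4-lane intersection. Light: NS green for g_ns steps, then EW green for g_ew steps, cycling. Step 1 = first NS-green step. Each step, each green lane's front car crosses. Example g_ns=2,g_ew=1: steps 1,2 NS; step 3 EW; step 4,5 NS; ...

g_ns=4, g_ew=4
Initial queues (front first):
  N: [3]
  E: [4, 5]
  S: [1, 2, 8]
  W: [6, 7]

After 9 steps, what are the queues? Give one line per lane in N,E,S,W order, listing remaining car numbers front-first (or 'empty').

Step 1 [NS]: N:car3-GO,E:wait,S:car1-GO,W:wait | queues: N=0 E=2 S=2 W=2
Step 2 [NS]: N:empty,E:wait,S:car2-GO,W:wait | queues: N=0 E=2 S=1 W=2
Step 3 [NS]: N:empty,E:wait,S:car8-GO,W:wait | queues: N=0 E=2 S=0 W=2
Step 4 [NS]: N:empty,E:wait,S:empty,W:wait | queues: N=0 E=2 S=0 W=2
Step 5 [EW]: N:wait,E:car4-GO,S:wait,W:car6-GO | queues: N=0 E=1 S=0 W=1
Step 6 [EW]: N:wait,E:car5-GO,S:wait,W:car7-GO | queues: N=0 E=0 S=0 W=0

N: empty
E: empty
S: empty
W: empty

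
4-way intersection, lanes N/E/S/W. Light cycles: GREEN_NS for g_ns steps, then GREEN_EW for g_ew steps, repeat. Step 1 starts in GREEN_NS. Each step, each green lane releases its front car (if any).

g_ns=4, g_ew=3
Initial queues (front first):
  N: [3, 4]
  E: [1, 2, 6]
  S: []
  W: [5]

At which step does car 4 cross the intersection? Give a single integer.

Step 1 [NS]: N:car3-GO,E:wait,S:empty,W:wait | queues: N=1 E=3 S=0 W=1
Step 2 [NS]: N:car4-GO,E:wait,S:empty,W:wait | queues: N=0 E=3 S=0 W=1
Step 3 [NS]: N:empty,E:wait,S:empty,W:wait | queues: N=0 E=3 S=0 W=1
Step 4 [NS]: N:empty,E:wait,S:empty,W:wait | queues: N=0 E=3 S=0 W=1
Step 5 [EW]: N:wait,E:car1-GO,S:wait,W:car5-GO | queues: N=0 E=2 S=0 W=0
Step 6 [EW]: N:wait,E:car2-GO,S:wait,W:empty | queues: N=0 E=1 S=0 W=0
Step 7 [EW]: N:wait,E:car6-GO,S:wait,W:empty | queues: N=0 E=0 S=0 W=0
Car 4 crosses at step 2

2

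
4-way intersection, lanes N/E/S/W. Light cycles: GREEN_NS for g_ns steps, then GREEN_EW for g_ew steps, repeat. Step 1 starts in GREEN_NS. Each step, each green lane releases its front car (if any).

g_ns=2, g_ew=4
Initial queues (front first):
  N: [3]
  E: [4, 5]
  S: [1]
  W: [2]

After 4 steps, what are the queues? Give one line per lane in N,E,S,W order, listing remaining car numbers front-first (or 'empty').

Step 1 [NS]: N:car3-GO,E:wait,S:car1-GO,W:wait | queues: N=0 E=2 S=0 W=1
Step 2 [NS]: N:empty,E:wait,S:empty,W:wait | queues: N=0 E=2 S=0 W=1
Step 3 [EW]: N:wait,E:car4-GO,S:wait,W:car2-GO | queues: N=0 E=1 S=0 W=0
Step 4 [EW]: N:wait,E:car5-GO,S:wait,W:empty | queues: N=0 E=0 S=0 W=0

N: empty
E: empty
S: empty
W: empty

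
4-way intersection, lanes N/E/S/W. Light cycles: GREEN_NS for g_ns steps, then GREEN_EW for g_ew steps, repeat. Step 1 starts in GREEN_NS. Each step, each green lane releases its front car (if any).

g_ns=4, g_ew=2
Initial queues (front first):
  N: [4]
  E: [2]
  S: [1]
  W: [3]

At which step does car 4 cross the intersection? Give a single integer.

Step 1 [NS]: N:car4-GO,E:wait,S:car1-GO,W:wait | queues: N=0 E=1 S=0 W=1
Step 2 [NS]: N:empty,E:wait,S:empty,W:wait | queues: N=0 E=1 S=0 W=1
Step 3 [NS]: N:empty,E:wait,S:empty,W:wait | queues: N=0 E=1 S=0 W=1
Step 4 [NS]: N:empty,E:wait,S:empty,W:wait | queues: N=0 E=1 S=0 W=1
Step 5 [EW]: N:wait,E:car2-GO,S:wait,W:car3-GO | queues: N=0 E=0 S=0 W=0
Car 4 crosses at step 1

1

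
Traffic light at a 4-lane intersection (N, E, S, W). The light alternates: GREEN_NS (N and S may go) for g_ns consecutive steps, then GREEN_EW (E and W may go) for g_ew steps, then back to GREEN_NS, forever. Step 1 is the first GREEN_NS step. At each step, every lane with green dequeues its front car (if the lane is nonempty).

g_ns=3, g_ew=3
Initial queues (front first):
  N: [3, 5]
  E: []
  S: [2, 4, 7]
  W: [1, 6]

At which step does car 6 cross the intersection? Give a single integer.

Step 1 [NS]: N:car3-GO,E:wait,S:car2-GO,W:wait | queues: N=1 E=0 S=2 W=2
Step 2 [NS]: N:car5-GO,E:wait,S:car4-GO,W:wait | queues: N=0 E=0 S=1 W=2
Step 3 [NS]: N:empty,E:wait,S:car7-GO,W:wait | queues: N=0 E=0 S=0 W=2
Step 4 [EW]: N:wait,E:empty,S:wait,W:car1-GO | queues: N=0 E=0 S=0 W=1
Step 5 [EW]: N:wait,E:empty,S:wait,W:car6-GO | queues: N=0 E=0 S=0 W=0
Car 6 crosses at step 5

5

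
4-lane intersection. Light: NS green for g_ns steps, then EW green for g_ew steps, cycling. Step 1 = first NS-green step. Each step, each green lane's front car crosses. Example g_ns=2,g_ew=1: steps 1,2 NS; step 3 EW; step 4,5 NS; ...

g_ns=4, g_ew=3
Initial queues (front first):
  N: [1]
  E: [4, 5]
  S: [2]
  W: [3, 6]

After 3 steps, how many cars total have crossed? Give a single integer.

Step 1 [NS]: N:car1-GO,E:wait,S:car2-GO,W:wait | queues: N=0 E=2 S=0 W=2
Step 2 [NS]: N:empty,E:wait,S:empty,W:wait | queues: N=0 E=2 S=0 W=2
Step 3 [NS]: N:empty,E:wait,S:empty,W:wait | queues: N=0 E=2 S=0 W=2
Cars crossed by step 3: 2

Answer: 2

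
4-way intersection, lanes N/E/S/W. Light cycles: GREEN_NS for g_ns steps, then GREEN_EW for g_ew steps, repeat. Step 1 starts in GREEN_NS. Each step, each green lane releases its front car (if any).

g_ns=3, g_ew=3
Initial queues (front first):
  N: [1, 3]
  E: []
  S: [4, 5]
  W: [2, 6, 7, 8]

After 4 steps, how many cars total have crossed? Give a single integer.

Step 1 [NS]: N:car1-GO,E:wait,S:car4-GO,W:wait | queues: N=1 E=0 S=1 W=4
Step 2 [NS]: N:car3-GO,E:wait,S:car5-GO,W:wait | queues: N=0 E=0 S=0 W=4
Step 3 [NS]: N:empty,E:wait,S:empty,W:wait | queues: N=0 E=0 S=0 W=4
Step 4 [EW]: N:wait,E:empty,S:wait,W:car2-GO | queues: N=0 E=0 S=0 W=3
Cars crossed by step 4: 5

Answer: 5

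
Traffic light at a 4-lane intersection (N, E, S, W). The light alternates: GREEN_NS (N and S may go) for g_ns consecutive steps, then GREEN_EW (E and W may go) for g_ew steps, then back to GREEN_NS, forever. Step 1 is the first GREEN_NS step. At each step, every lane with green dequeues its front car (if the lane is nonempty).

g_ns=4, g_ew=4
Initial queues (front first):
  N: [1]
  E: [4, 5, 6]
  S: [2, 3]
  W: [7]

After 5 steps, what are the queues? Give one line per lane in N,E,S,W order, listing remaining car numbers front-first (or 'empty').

Step 1 [NS]: N:car1-GO,E:wait,S:car2-GO,W:wait | queues: N=0 E=3 S=1 W=1
Step 2 [NS]: N:empty,E:wait,S:car3-GO,W:wait | queues: N=0 E=3 S=0 W=1
Step 3 [NS]: N:empty,E:wait,S:empty,W:wait | queues: N=0 E=3 S=0 W=1
Step 4 [NS]: N:empty,E:wait,S:empty,W:wait | queues: N=0 E=3 S=0 W=1
Step 5 [EW]: N:wait,E:car4-GO,S:wait,W:car7-GO | queues: N=0 E=2 S=0 W=0

N: empty
E: 5 6
S: empty
W: empty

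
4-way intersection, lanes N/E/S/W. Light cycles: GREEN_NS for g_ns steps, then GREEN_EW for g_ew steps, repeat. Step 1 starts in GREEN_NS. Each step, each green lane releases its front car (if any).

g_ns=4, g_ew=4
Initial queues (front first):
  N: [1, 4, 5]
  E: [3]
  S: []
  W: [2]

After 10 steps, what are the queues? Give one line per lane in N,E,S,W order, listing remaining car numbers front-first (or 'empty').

Step 1 [NS]: N:car1-GO,E:wait,S:empty,W:wait | queues: N=2 E=1 S=0 W=1
Step 2 [NS]: N:car4-GO,E:wait,S:empty,W:wait | queues: N=1 E=1 S=0 W=1
Step 3 [NS]: N:car5-GO,E:wait,S:empty,W:wait | queues: N=0 E=1 S=0 W=1
Step 4 [NS]: N:empty,E:wait,S:empty,W:wait | queues: N=0 E=1 S=0 W=1
Step 5 [EW]: N:wait,E:car3-GO,S:wait,W:car2-GO | queues: N=0 E=0 S=0 W=0

N: empty
E: empty
S: empty
W: empty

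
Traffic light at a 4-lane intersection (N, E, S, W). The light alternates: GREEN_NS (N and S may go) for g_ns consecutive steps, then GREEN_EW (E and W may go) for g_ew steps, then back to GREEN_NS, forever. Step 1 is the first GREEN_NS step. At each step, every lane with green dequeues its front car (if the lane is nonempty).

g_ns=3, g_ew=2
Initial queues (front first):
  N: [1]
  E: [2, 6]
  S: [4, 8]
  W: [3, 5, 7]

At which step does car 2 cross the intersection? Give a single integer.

Step 1 [NS]: N:car1-GO,E:wait,S:car4-GO,W:wait | queues: N=0 E=2 S=1 W=3
Step 2 [NS]: N:empty,E:wait,S:car8-GO,W:wait | queues: N=0 E=2 S=0 W=3
Step 3 [NS]: N:empty,E:wait,S:empty,W:wait | queues: N=0 E=2 S=0 W=3
Step 4 [EW]: N:wait,E:car2-GO,S:wait,W:car3-GO | queues: N=0 E=1 S=0 W=2
Step 5 [EW]: N:wait,E:car6-GO,S:wait,W:car5-GO | queues: N=0 E=0 S=0 W=1
Step 6 [NS]: N:empty,E:wait,S:empty,W:wait | queues: N=0 E=0 S=0 W=1
Step 7 [NS]: N:empty,E:wait,S:empty,W:wait | queues: N=0 E=0 S=0 W=1
Step 8 [NS]: N:empty,E:wait,S:empty,W:wait | queues: N=0 E=0 S=0 W=1
Step 9 [EW]: N:wait,E:empty,S:wait,W:car7-GO | queues: N=0 E=0 S=0 W=0
Car 2 crosses at step 4

4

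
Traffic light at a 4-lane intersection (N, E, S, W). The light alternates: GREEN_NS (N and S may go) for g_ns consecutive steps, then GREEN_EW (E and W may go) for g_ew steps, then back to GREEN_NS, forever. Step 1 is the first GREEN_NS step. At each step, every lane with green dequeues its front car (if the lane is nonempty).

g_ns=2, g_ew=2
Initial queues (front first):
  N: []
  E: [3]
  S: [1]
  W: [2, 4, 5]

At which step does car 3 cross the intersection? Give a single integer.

Step 1 [NS]: N:empty,E:wait,S:car1-GO,W:wait | queues: N=0 E=1 S=0 W=3
Step 2 [NS]: N:empty,E:wait,S:empty,W:wait | queues: N=0 E=1 S=0 W=3
Step 3 [EW]: N:wait,E:car3-GO,S:wait,W:car2-GO | queues: N=0 E=0 S=0 W=2
Step 4 [EW]: N:wait,E:empty,S:wait,W:car4-GO | queues: N=0 E=0 S=0 W=1
Step 5 [NS]: N:empty,E:wait,S:empty,W:wait | queues: N=0 E=0 S=0 W=1
Step 6 [NS]: N:empty,E:wait,S:empty,W:wait | queues: N=0 E=0 S=0 W=1
Step 7 [EW]: N:wait,E:empty,S:wait,W:car5-GO | queues: N=0 E=0 S=0 W=0
Car 3 crosses at step 3

3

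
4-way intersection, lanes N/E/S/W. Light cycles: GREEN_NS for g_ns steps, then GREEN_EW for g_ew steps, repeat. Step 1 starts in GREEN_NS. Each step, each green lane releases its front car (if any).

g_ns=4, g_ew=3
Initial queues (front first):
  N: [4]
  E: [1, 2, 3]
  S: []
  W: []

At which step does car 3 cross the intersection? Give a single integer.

Step 1 [NS]: N:car4-GO,E:wait,S:empty,W:wait | queues: N=0 E=3 S=0 W=0
Step 2 [NS]: N:empty,E:wait,S:empty,W:wait | queues: N=0 E=3 S=0 W=0
Step 3 [NS]: N:empty,E:wait,S:empty,W:wait | queues: N=0 E=3 S=0 W=0
Step 4 [NS]: N:empty,E:wait,S:empty,W:wait | queues: N=0 E=3 S=0 W=0
Step 5 [EW]: N:wait,E:car1-GO,S:wait,W:empty | queues: N=0 E=2 S=0 W=0
Step 6 [EW]: N:wait,E:car2-GO,S:wait,W:empty | queues: N=0 E=1 S=0 W=0
Step 7 [EW]: N:wait,E:car3-GO,S:wait,W:empty | queues: N=0 E=0 S=0 W=0
Car 3 crosses at step 7

7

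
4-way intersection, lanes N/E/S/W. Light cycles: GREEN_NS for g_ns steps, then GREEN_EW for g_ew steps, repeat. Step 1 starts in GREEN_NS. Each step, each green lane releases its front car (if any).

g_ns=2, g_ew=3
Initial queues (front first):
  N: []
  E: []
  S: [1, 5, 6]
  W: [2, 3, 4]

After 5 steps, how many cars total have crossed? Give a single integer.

Answer: 5

Derivation:
Step 1 [NS]: N:empty,E:wait,S:car1-GO,W:wait | queues: N=0 E=0 S=2 W=3
Step 2 [NS]: N:empty,E:wait,S:car5-GO,W:wait | queues: N=0 E=0 S=1 W=3
Step 3 [EW]: N:wait,E:empty,S:wait,W:car2-GO | queues: N=0 E=0 S=1 W=2
Step 4 [EW]: N:wait,E:empty,S:wait,W:car3-GO | queues: N=0 E=0 S=1 W=1
Step 5 [EW]: N:wait,E:empty,S:wait,W:car4-GO | queues: N=0 E=0 S=1 W=0
Cars crossed by step 5: 5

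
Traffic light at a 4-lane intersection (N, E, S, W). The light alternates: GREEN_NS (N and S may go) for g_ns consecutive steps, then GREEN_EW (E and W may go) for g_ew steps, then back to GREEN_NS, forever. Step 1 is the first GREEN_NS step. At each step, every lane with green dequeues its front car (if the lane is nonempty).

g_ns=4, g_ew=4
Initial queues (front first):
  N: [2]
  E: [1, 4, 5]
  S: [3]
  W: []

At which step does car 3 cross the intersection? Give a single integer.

Step 1 [NS]: N:car2-GO,E:wait,S:car3-GO,W:wait | queues: N=0 E=3 S=0 W=0
Step 2 [NS]: N:empty,E:wait,S:empty,W:wait | queues: N=0 E=3 S=0 W=0
Step 3 [NS]: N:empty,E:wait,S:empty,W:wait | queues: N=0 E=3 S=0 W=0
Step 4 [NS]: N:empty,E:wait,S:empty,W:wait | queues: N=0 E=3 S=0 W=0
Step 5 [EW]: N:wait,E:car1-GO,S:wait,W:empty | queues: N=0 E=2 S=0 W=0
Step 6 [EW]: N:wait,E:car4-GO,S:wait,W:empty | queues: N=0 E=1 S=0 W=0
Step 7 [EW]: N:wait,E:car5-GO,S:wait,W:empty | queues: N=0 E=0 S=0 W=0
Car 3 crosses at step 1

1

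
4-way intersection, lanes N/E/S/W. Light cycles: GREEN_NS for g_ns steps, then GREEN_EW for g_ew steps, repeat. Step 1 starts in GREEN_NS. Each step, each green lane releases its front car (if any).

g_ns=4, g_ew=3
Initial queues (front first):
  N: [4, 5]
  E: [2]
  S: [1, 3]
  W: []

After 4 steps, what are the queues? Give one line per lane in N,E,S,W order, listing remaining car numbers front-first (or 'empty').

Step 1 [NS]: N:car4-GO,E:wait,S:car1-GO,W:wait | queues: N=1 E=1 S=1 W=0
Step 2 [NS]: N:car5-GO,E:wait,S:car3-GO,W:wait | queues: N=0 E=1 S=0 W=0
Step 3 [NS]: N:empty,E:wait,S:empty,W:wait | queues: N=0 E=1 S=0 W=0
Step 4 [NS]: N:empty,E:wait,S:empty,W:wait | queues: N=0 E=1 S=0 W=0

N: empty
E: 2
S: empty
W: empty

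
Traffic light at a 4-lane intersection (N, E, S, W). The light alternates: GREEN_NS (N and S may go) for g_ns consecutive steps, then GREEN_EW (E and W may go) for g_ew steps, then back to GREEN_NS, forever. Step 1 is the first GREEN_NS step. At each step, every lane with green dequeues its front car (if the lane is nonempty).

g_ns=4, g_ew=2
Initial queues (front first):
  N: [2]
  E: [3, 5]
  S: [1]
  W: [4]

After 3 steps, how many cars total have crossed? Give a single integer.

Answer: 2

Derivation:
Step 1 [NS]: N:car2-GO,E:wait,S:car1-GO,W:wait | queues: N=0 E=2 S=0 W=1
Step 2 [NS]: N:empty,E:wait,S:empty,W:wait | queues: N=0 E=2 S=0 W=1
Step 3 [NS]: N:empty,E:wait,S:empty,W:wait | queues: N=0 E=2 S=0 W=1
Cars crossed by step 3: 2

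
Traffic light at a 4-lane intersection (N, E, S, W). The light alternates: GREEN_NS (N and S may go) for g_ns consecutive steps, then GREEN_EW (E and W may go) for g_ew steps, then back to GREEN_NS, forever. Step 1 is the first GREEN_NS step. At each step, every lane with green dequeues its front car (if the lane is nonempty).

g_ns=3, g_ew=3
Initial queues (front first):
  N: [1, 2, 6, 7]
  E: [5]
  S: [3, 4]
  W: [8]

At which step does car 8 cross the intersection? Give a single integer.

Step 1 [NS]: N:car1-GO,E:wait,S:car3-GO,W:wait | queues: N=3 E=1 S=1 W=1
Step 2 [NS]: N:car2-GO,E:wait,S:car4-GO,W:wait | queues: N=2 E=1 S=0 W=1
Step 3 [NS]: N:car6-GO,E:wait,S:empty,W:wait | queues: N=1 E=1 S=0 W=1
Step 4 [EW]: N:wait,E:car5-GO,S:wait,W:car8-GO | queues: N=1 E=0 S=0 W=0
Step 5 [EW]: N:wait,E:empty,S:wait,W:empty | queues: N=1 E=0 S=0 W=0
Step 6 [EW]: N:wait,E:empty,S:wait,W:empty | queues: N=1 E=0 S=0 W=0
Step 7 [NS]: N:car7-GO,E:wait,S:empty,W:wait | queues: N=0 E=0 S=0 W=0
Car 8 crosses at step 4

4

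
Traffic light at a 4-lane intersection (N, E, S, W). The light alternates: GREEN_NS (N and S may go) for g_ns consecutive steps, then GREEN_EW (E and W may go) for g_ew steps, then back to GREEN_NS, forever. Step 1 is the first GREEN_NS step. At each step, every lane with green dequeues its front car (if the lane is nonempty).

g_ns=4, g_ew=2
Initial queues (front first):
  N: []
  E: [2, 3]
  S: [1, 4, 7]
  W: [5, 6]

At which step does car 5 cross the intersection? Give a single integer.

Step 1 [NS]: N:empty,E:wait,S:car1-GO,W:wait | queues: N=0 E=2 S=2 W=2
Step 2 [NS]: N:empty,E:wait,S:car4-GO,W:wait | queues: N=0 E=2 S=1 W=2
Step 3 [NS]: N:empty,E:wait,S:car7-GO,W:wait | queues: N=0 E=2 S=0 W=2
Step 4 [NS]: N:empty,E:wait,S:empty,W:wait | queues: N=0 E=2 S=0 W=2
Step 5 [EW]: N:wait,E:car2-GO,S:wait,W:car5-GO | queues: N=0 E=1 S=0 W=1
Step 6 [EW]: N:wait,E:car3-GO,S:wait,W:car6-GO | queues: N=0 E=0 S=0 W=0
Car 5 crosses at step 5

5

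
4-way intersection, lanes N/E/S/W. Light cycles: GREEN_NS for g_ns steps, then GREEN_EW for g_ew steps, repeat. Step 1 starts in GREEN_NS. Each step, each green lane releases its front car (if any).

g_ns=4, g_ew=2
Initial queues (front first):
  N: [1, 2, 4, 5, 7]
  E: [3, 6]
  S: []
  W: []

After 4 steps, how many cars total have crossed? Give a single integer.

Answer: 4

Derivation:
Step 1 [NS]: N:car1-GO,E:wait,S:empty,W:wait | queues: N=4 E=2 S=0 W=0
Step 2 [NS]: N:car2-GO,E:wait,S:empty,W:wait | queues: N=3 E=2 S=0 W=0
Step 3 [NS]: N:car4-GO,E:wait,S:empty,W:wait | queues: N=2 E=2 S=0 W=0
Step 4 [NS]: N:car5-GO,E:wait,S:empty,W:wait | queues: N=1 E=2 S=0 W=0
Cars crossed by step 4: 4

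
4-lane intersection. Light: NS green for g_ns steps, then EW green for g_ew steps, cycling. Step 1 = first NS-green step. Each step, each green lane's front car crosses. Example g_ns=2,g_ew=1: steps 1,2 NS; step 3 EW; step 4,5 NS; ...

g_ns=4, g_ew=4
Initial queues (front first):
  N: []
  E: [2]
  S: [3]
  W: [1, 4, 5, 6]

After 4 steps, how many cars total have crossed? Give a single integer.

Answer: 1

Derivation:
Step 1 [NS]: N:empty,E:wait,S:car3-GO,W:wait | queues: N=0 E=1 S=0 W=4
Step 2 [NS]: N:empty,E:wait,S:empty,W:wait | queues: N=0 E=1 S=0 W=4
Step 3 [NS]: N:empty,E:wait,S:empty,W:wait | queues: N=0 E=1 S=0 W=4
Step 4 [NS]: N:empty,E:wait,S:empty,W:wait | queues: N=0 E=1 S=0 W=4
Cars crossed by step 4: 1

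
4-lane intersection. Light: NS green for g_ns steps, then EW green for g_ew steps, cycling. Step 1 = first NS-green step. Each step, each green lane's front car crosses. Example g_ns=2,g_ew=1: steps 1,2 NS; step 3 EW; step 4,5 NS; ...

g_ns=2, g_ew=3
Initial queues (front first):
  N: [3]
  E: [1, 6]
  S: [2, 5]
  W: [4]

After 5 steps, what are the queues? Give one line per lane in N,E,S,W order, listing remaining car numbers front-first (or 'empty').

Step 1 [NS]: N:car3-GO,E:wait,S:car2-GO,W:wait | queues: N=0 E=2 S=1 W=1
Step 2 [NS]: N:empty,E:wait,S:car5-GO,W:wait | queues: N=0 E=2 S=0 W=1
Step 3 [EW]: N:wait,E:car1-GO,S:wait,W:car4-GO | queues: N=0 E=1 S=0 W=0
Step 4 [EW]: N:wait,E:car6-GO,S:wait,W:empty | queues: N=0 E=0 S=0 W=0

N: empty
E: empty
S: empty
W: empty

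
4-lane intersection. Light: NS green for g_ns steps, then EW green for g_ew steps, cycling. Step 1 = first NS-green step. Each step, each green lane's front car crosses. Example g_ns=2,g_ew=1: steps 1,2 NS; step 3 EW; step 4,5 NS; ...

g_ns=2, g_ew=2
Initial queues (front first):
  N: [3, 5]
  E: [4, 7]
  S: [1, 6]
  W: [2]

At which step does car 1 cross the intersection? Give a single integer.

Step 1 [NS]: N:car3-GO,E:wait,S:car1-GO,W:wait | queues: N=1 E=2 S=1 W=1
Step 2 [NS]: N:car5-GO,E:wait,S:car6-GO,W:wait | queues: N=0 E=2 S=0 W=1
Step 3 [EW]: N:wait,E:car4-GO,S:wait,W:car2-GO | queues: N=0 E=1 S=0 W=0
Step 4 [EW]: N:wait,E:car7-GO,S:wait,W:empty | queues: N=0 E=0 S=0 W=0
Car 1 crosses at step 1

1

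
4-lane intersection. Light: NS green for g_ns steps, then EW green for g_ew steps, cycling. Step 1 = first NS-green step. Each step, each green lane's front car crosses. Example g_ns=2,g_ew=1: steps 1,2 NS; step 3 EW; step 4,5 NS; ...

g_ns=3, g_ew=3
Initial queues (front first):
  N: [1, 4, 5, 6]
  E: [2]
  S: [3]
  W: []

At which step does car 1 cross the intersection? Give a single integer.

Step 1 [NS]: N:car1-GO,E:wait,S:car3-GO,W:wait | queues: N=3 E=1 S=0 W=0
Step 2 [NS]: N:car4-GO,E:wait,S:empty,W:wait | queues: N=2 E=1 S=0 W=0
Step 3 [NS]: N:car5-GO,E:wait,S:empty,W:wait | queues: N=1 E=1 S=0 W=0
Step 4 [EW]: N:wait,E:car2-GO,S:wait,W:empty | queues: N=1 E=0 S=0 W=0
Step 5 [EW]: N:wait,E:empty,S:wait,W:empty | queues: N=1 E=0 S=0 W=0
Step 6 [EW]: N:wait,E:empty,S:wait,W:empty | queues: N=1 E=0 S=0 W=0
Step 7 [NS]: N:car6-GO,E:wait,S:empty,W:wait | queues: N=0 E=0 S=0 W=0
Car 1 crosses at step 1

1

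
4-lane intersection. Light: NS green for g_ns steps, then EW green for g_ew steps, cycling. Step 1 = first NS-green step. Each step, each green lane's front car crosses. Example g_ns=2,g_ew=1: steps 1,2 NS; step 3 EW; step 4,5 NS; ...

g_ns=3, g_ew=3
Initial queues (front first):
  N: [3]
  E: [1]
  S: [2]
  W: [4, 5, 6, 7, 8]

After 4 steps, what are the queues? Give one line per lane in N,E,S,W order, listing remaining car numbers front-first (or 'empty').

Step 1 [NS]: N:car3-GO,E:wait,S:car2-GO,W:wait | queues: N=0 E=1 S=0 W=5
Step 2 [NS]: N:empty,E:wait,S:empty,W:wait | queues: N=0 E=1 S=0 W=5
Step 3 [NS]: N:empty,E:wait,S:empty,W:wait | queues: N=0 E=1 S=0 W=5
Step 4 [EW]: N:wait,E:car1-GO,S:wait,W:car4-GO | queues: N=0 E=0 S=0 W=4

N: empty
E: empty
S: empty
W: 5 6 7 8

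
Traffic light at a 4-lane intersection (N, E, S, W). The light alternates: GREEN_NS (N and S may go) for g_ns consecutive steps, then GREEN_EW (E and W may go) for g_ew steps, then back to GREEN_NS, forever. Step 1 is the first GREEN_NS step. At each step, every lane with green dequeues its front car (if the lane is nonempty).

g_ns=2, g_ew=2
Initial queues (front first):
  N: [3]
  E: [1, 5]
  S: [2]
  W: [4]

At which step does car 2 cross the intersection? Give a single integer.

Step 1 [NS]: N:car3-GO,E:wait,S:car2-GO,W:wait | queues: N=0 E=2 S=0 W=1
Step 2 [NS]: N:empty,E:wait,S:empty,W:wait | queues: N=0 E=2 S=0 W=1
Step 3 [EW]: N:wait,E:car1-GO,S:wait,W:car4-GO | queues: N=0 E=1 S=0 W=0
Step 4 [EW]: N:wait,E:car5-GO,S:wait,W:empty | queues: N=0 E=0 S=0 W=0
Car 2 crosses at step 1

1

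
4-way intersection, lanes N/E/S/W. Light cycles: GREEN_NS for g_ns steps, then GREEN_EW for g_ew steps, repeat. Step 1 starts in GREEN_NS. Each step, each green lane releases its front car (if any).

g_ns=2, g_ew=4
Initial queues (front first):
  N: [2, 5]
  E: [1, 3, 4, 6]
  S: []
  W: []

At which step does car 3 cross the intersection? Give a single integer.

Step 1 [NS]: N:car2-GO,E:wait,S:empty,W:wait | queues: N=1 E=4 S=0 W=0
Step 2 [NS]: N:car5-GO,E:wait,S:empty,W:wait | queues: N=0 E=4 S=0 W=0
Step 3 [EW]: N:wait,E:car1-GO,S:wait,W:empty | queues: N=0 E=3 S=0 W=0
Step 4 [EW]: N:wait,E:car3-GO,S:wait,W:empty | queues: N=0 E=2 S=0 W=0
Step 5 [EW]: N:wait,E:car4-GO,S:wait,W:empty | queues: N=0 E=1 S=0 W=0
Step 6 [EW]: N:wait,E:car6-GO,S:wait,W:empty | queues: N=0 E=0 S=0 W=0
Car 3 crosses at step 4

4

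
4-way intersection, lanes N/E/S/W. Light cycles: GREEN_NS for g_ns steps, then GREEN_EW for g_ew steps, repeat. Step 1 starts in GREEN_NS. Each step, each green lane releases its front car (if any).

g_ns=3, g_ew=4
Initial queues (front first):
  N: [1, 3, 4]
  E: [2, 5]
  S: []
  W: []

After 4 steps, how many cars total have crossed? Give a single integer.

Answer: 4

Derivation:
Step 1 [NS]: N:car1-GO,E:wait,S:empty,W:wait | queues: N=2 E=2 S=0 W=0
Step 2 [NS]: N:car3-GO,E:wait,S:empty,W:wait | queues: N=1 E=2 S=0 W=0
Step 3 [NS]: N:car4-GO,E:wait,S:empty,W:wait | queues: N=0 E=2 S=0 W=0
Step 4 [EW]: N:wait,E:car2-GO,S:wait,W:empty | queues: N=0 E=1 S=0 W=0
Cars crossed by step 4: 4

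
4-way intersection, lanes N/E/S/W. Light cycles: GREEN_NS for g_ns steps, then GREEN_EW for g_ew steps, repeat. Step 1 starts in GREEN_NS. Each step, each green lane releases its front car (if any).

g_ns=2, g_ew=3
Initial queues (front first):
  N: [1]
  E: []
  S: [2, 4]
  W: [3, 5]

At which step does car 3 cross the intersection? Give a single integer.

Step 1 [NS]: N:car1-GO,E:wait,S:car2-GO,W:wait | queues: N=0 E=0 S=1 W=2
Step 2 [NS]: N:empty,E:wait,S:car4-GO,W:wait | queues: N=0 E=0 S=0 W=2
Step 3 [EW]: N:wait,E:empty,S:wait,W:car3-GO | queues: N=0 E=0 S=0 W=1
Step 4 [EW]: N:wait,E:empty,S:wait,W:car5-GO | queues: N=0 E=0 S=0 W=0
Car 3 crosses at step 3

3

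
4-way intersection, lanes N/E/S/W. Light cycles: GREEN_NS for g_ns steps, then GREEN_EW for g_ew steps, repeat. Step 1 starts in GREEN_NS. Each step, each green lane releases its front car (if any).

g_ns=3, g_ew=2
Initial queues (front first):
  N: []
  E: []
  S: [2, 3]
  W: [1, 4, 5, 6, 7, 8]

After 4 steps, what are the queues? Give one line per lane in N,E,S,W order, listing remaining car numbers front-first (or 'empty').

Step 1 [NS]: N:empty,E:wait,S:car2-GO,W:wait | queues: N=0 E=0 S=1 W=6
Step 2 [NS]: N:empty,E:wait,S:car3-GO,W:wait | queues: N=0 E=0 S=0 W=6
Step 3 [NS]: N:empty,E:wait,S:empty,W:wait | queues: N=0 E=0 S=0 W=6
Step 4 [EW]: N:wait,E:empty,S:wait,W:car1-GO | queues: N=0 E=0 S=0 W=5

N: empty
E: empty
S: empty
W: 4 5 6 7 8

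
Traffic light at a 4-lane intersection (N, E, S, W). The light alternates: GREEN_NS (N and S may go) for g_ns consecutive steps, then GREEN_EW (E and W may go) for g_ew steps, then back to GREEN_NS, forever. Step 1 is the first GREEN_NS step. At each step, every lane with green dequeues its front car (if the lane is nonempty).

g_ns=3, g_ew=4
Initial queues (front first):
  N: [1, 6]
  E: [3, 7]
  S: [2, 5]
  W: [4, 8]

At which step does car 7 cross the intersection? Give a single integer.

Step 1 [NS]: N:car1-GO,E:wait,S:car2-GO,W:wait | queues: N=1 E=2 S=1 W=2
Step 2 [NS]: N:car6-GO,E:wait,S:car5-GO,W:wait | queues: N=0 E=2 S=0 W=2
Step 3 [NS]: N:empty,E:wait,S:empty,W:wait | queues: N=0 E=2 S=0 W=2
Step 4 [EW]: N:wait,E:car3-GO,S:wait,W:car4-GO | queues: N=0 E=1 S=0 W=1
Step 5 [EW]: N:wait,E:car7-GO,S:wait,W:car8-GO | queues: N=0 E=0 S=0 W=0
Car 7 crosses at step 5

5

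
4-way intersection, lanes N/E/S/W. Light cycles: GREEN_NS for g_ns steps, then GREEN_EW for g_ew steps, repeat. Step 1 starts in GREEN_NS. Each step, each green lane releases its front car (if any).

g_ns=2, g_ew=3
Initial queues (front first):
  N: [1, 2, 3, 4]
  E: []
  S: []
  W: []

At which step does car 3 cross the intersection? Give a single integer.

Step 1 [NS]: N:car1-GO,E:wait,S:empty,W:wait | queues: N=3 E=0 S=0 W=0
Step 2 [NS]: N:car2-GO,E:wait,S:empty,W:wait | queues: N=2 E=0 S=0 W=0
Step 3 [EW]: N:wait,E:empty,S:wait,W:empty | queues: N=2 E=0 S=0 W=0
Step 4 [EW]: N:wait,E:empty,S:wait,W:empty | queues: N=2 E=0 S=0 W=0
Step 5 [EW]: N:wait,E:empty,S:wait,W:empty | queues: N=2 E=0 S=0 W=0
Step 6 [NS]: N:car3-GO,E:wait,S:empty,W:wait | queues: N=1 E=0 S=0 W=0
Step 7 [NS]: N:car4-GO,E:wait,S:empty,W:wait | queues: N=0 E=0 S=0 W=0
Car 3 crosses at step 6

6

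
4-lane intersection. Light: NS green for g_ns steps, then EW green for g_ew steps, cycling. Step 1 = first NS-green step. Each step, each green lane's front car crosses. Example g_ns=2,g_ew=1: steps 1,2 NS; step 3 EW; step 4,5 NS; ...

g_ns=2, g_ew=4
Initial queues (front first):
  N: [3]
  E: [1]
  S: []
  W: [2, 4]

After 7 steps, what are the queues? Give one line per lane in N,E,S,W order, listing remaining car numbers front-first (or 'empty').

Step 1 [NS]: N:car3-GO,E:wait,S:empty,W:wait | queues: N=0 E=1 S=0 W=2
Step 2 [NS]: N:empty,E:wait,S:empty,W:wait | queues: N=0 E=1 S=0 W=2
Step 3 [EW]: N:wait,E:car1-GO,S:wait,W:car2-GO | queues: N=0 E=0 S=0 W=1
Step 4 [EW]: N:wait,E:empty,S:wait,W:car4-GO | queues: N=0 E=0 S=0 W=0

N: empty
E: empty
S: empty
W: empty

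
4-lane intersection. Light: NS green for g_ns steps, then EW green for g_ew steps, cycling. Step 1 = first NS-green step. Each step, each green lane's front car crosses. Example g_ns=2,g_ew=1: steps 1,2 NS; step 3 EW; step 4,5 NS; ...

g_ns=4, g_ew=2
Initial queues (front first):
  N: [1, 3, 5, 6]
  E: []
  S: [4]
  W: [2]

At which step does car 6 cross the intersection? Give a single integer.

Step 1 [NS]: N:car1-GO,E:wait,S:car4-GO,W:wait | queues: N=3 E=0 S=0 W=1
Step 2 [NS]: N:car3-GO,E:wait,S:empty,W:wait | queues: N=2 E=0 S=0 W=1
Step 3 [NS]: N:car5-GO,E:wait,S:empty,W:wait | queues: N=1 E=0 S=0 W=1
Step 4 [NS]: N:car6-GO,E:wait,S:empty,W:wait | queues: N=0 E=0 S=0 W=1
Step 5 [EW]: N:wait,E:empty,S:wait,W:car2-GO | queues: N=0 E=0 S=0 W=0
Car 6 crosses at step 4

4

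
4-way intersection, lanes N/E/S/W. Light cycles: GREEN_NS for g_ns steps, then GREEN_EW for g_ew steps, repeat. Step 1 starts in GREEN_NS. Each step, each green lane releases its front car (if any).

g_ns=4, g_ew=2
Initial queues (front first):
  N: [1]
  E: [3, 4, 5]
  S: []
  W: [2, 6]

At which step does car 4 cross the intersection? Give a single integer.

Step 1 [NS]: N:car1-GO,E:wait,S:empty,W:wait | queues: N=0 E=3 S=0 W=2
Step 2 [NS]: N:empty,E:wait,S:empty,W:wait | queues: N=0 E=3 S=0 W=2
Step 3 [NS]: N:empty,E:wait,S:empty,W:wait | queues: N=0 E=3 S=0 W=2
Step 4 [NS]: N:empty,E:wait,S:empty,W:wait | queues: N=0 E=3 S=0 W=2
Step 5 [EW]: N:wait,E:car3-GO,S:wait,W:car2-GO | queues: N=0 E=2 S=0 W=1
Step 6 [EW]: N:wait,E:car4-GO,S:wait,W:car6-GO | queues: N=0 E=1 S=0 W=0
Step 7 [NS]: N:empty,E:wait,S:empty,W:wait | queues: N=0 E=1 S=0 W=0
Step 8 [NS]: N:empty,E:wait,S:empty,W:wait | queues: N=0 E=1 S=0 W=0
Step 9 [NS]: N:empty,E:wait,S:empty,W:wait | queues: N=0 E=1 S=0 W=0
Step 10 [NS]: N:empty,E:wait,S:empty,W:wait | queues: N=0 E=1 S=0 W=0
Step 11 [EW]: N:wait,E:car5-GO,S:wait,W:empty | queues: N=0 E=0 S=0 W=0
Car 4 crosses at step 6

6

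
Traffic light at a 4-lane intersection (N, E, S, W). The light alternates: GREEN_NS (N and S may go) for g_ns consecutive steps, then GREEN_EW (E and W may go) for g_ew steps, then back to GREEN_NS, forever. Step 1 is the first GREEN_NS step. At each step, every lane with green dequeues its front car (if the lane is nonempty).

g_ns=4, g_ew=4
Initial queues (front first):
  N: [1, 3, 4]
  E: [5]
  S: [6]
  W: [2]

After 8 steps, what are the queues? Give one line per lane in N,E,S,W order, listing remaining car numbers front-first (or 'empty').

Step 1 [NS]: N:car1-GO,E:wait,S:car6-GO,W:wait | queues: N=2 E=1 S=0 W=1
Step 2 [NS]: N:car3-GO,E:wait,S:empty,W:wait | queues: N=1 E=1 S=0 W=1
Step 3 [NS]: N:car4-GO,E:wait,S:empty,W:wait | queues: N=0 E=1 S=0 W=1
Step 4 [NS]: N:empty,E:wait,S:empty,W:wait | queues: N=0 E=1 S=0 W=1
Step 5 [EW]: N:wait,E:car5-GO,S:wait,W:car2-GO | queues: N=0 E=0 S=0 W=0

N: empty
E: empty
S: empty
W: empty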